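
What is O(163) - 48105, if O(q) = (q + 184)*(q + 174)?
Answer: 68834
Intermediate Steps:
O(q) = (174 + q)*(184 + q) (O(q) = (184 + q)*(174 + q) = (174 + q)*(184 + q))
O(163) - 48105 = (32016 + 163² + 358*163) - 48105 = (32016 + 26569 + 58354) - 48105 = 116939 - 48105 = 68834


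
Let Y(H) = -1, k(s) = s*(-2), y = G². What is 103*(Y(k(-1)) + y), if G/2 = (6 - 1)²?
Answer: 257397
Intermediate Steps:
G = 50 (G = 2*(6 - 1)² = 2*5² = 2*25 = 50)
y = 2500 (y = 50² = 2500)
k(s) = -2*s
103*(Y(k(-1)) + y) = 103*(-1 + 2500) = 103*2499 = 257397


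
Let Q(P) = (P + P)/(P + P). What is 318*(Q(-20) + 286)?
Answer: 91266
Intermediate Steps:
Q(P) = 1 (Q(P) = (2*P)/((2*P)) = (2*P)*(1/(2*P)) = 1)
318*(Q(-20) + 286) = 318*(1 + 286) = 318*287 = 91266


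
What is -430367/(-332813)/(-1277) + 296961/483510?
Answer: 42000330620997/68497604735170 ≈ 0.61316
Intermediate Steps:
-430367/(-332813)/(-1277) + 296961/483510 = -430367*(-1/332813)*(-1/1277) + 296961*(1/483510) = (430367/332813)*(-1/1277) + 98987/161170 = -430367/425002201 + 98987/161170 = 42000330620997/68497604735170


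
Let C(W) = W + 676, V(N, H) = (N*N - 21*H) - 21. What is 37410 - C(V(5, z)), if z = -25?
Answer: 36205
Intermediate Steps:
V(N, H) = -21 + N² - 21*H (V(N, H) = (N² - 21*H) - 21 = -21 + N² - 21*H)
C(W) = 676 + W
37410 - C(V(5, z)) = 37410 - (676 + (-21 + 5² - 21*(-25))) = 37410 - (676 + (-21 + 25 + 525)) = 37410 - (676 + 529) = 37410 - 1*1205 = 37410 - 1205 = 36205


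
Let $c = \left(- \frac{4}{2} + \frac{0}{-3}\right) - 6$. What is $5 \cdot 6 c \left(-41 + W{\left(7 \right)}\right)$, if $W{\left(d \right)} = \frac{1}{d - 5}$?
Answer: $9720$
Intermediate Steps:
$c = -8$ ($c = \left(\left(-4\right) \frac{1}{2} + 0 \left(- \frac{1}{3}\right)\right) - 6 = \left(-2 + 0\right) - 6 = -2 - 6 = -8$)
$W{\left(d \right)} = \frac{1}{-5 + d}$
$5 \cdot 6 c \left(-41 + W{\left(7 \right)}\right) = 5 \cdot 6 \left(-8\right) \left(-41 + \frac{1}{-5 + 7}\right) = 30 \left(-8\right) \left(-41 + \frac{1}{2}\right) = - 240 \left(-41 + \frac{1}{2}\right) = \left(-240\right) \left(- \frac{81}{2}\right) = 9720$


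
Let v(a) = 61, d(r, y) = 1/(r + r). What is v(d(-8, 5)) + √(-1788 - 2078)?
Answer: 61 + I*√3866 ≈ 61.0 + 62.177*I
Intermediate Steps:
d(r, y) = 1/(2*r)
v(d(-8, 5)) + √(-1788 - 2078) = 61 + √(-1788 - 2078) = 61 + √(-3866) = 61 + I*√3866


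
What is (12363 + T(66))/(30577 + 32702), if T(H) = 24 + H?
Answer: 4151/21093 ≈ 0.19680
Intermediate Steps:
(12363 + T(66))/(30577 + 32702) = (12363 + (24 + 66))/(30577 + 32702) = (12363 + 90)/63279 = 12453*(1/63279) = 4151/21093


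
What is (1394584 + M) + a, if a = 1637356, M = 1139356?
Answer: 4171296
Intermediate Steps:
(1394584 + M) + a = (1394584 + 1139356) + 1637356 = 2533940 + 1637356 = 4171296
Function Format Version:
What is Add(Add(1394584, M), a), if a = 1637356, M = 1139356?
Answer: 4171296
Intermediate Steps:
Add(Add(1394584, M), a) = Add(Add(1394584, 1139356), 1637356) = Add(2533940, 1637356) = 4171296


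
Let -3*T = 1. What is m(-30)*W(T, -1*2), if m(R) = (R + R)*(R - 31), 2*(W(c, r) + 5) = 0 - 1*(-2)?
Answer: -14640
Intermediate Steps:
T = -⅓ (T = -⅓*1 = -⅓ ≈ -0.33333)
W(c, r) = -4 (W(c, r) = -5 + (0 - 1*(-2))/2 = -5 + (0 + 2)/2 = -5 + (½)*2 = -5 + 1 = -4)
m(R) = 2*R*(-31 + R) (m(R) = (2*R)*(-31 + R) = 2*R*(-31 + R))
m(-30)*W(T, -1*2) = (2*(-30)*(-31 - 30))*(-4) = (2*(-30)*(-61))*(-4) = 3660*(-4) = -14640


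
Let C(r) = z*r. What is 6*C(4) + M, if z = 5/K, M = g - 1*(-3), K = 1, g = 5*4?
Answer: 143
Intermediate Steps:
g = 20
M = 23 (M = 20 - 1*(-3) = 20 + 3 = 23)
z = 5 (z = 5/1 = 5*1 = 5)
C(r) = 5*r
6*C(4) + M = 6*(5*4) + 23 = 6*20 + 23 = 120 + 23 = 143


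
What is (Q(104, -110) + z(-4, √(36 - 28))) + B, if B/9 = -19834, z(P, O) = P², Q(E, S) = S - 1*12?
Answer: -178612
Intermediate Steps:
Q(E, S) = -12 + S (Q(E, S) = S - 12 = -12 + S)
B = -178506 (B = 9*(-19834) = -178506)
(Q(104, -110) + z(-4, √(36 - 28))) + B = ((-12 - 110) + (-4)²) - 178506 = (-122 + 16) - 178506 = -106 - 178506 = -178612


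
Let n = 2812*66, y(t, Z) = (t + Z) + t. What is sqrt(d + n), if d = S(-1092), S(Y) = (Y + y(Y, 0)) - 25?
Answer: sqrt(182291) ≈ 426.96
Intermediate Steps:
y(t, Z) = Z + 2*t (y(t, Z) = (Z + t) + t = Z + 2*t)
n = 185592
S(Y) = -25 + 3*Y (S(Y) = (Y + (0 + 2*Y)) - 25 = (Y + 2*Y) - 25 = 3*Y - 25 = -25 + 3*Y)
d = -3301 (d = -25 + 3*(-1092) = -25 - 3276 = -3301)
sqrt(d + n) = sqrt(-3301 + 185592) = sqrt(182291)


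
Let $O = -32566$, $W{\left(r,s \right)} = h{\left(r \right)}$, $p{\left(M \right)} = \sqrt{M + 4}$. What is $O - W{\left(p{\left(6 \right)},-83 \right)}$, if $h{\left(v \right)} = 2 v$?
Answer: $-32566 - 2 \sqrt{10} \approx -32572.0$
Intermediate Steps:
$p{\left(M \right)} = \sqrt{4 + M}$
$W{\left(r,s \right)} = 2 r$
$O - W{\left(p{\left(6 \right)},-83 \right)} = -32566 - 2 \sqrt{4 + 6} = -32566 - 2 \sqrt{10}$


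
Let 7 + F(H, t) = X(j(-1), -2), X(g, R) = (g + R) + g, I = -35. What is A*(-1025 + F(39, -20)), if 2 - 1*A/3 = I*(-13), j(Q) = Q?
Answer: 1407924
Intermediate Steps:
X(g, R) = R + 2*g (X(g, R) = (R + g) + g = R + 2*g)
F(H, t) = -11 (F(H, t) = -7 + (-2 + 2*(-1)) = -7 + (-2 - 2) = -7 - 4 = -11)
A = -1359 (A = 6 - (-105)*(-13) = 6 - 3*455 = 6 - 1365 = -1359)
A*(-1025 + F(39, -20)) = -1359*(-1025 - 11) = -1359*(-1036) = 1407924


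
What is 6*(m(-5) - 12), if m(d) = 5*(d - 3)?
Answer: -312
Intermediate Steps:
m(d) = -15 + 5*d (m(d) = 5*(-3 + d) = -15 + 5*d)
6*(m(-5) - 12) = 6*((-15 + 5*(-5)) - 12) = 6*((-15 - 25) - 12) = 6*(-40 - 12) = 6*(-52) = -312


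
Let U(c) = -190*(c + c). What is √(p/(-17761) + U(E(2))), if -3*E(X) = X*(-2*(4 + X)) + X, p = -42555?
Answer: I*√7904761900485/53283 ≈ 52.766*I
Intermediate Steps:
E(X) = -X/3 - X*(-8 - 2*X)/3 (E(X) = -(X*(-2*(4 + X)) + X)/3 = -(X*(-8 - 2*X) + X)/3 = -(X + X*(-8 - 2*X))/3 = -X/3 - X*(-8 - 2*X)/3)
U(c) = -380*c
√(p/(-17761) + U(E(2))) = √(-42555/(-17761) - 380*2*(7 + 2*2)/3) = √(-42555*(-1/17761) - 380*2*(7 + 4)/3) = √(42555/17761 - 380*2*11/3) = √(42555/17761 - 380*22/3) = √(42555/17761 - 8360/3) = √(-148354295/53283) = I*√7904761900485/53283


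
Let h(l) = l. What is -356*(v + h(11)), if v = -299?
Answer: 102528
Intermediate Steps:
-356*(v + h(11)) = -356*(-299 + 11) = -356*(-288) = 102528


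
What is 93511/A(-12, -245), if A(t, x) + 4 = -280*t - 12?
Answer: 8501/304 ≈ 27.964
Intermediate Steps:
A(t, x) = -16 - 280*t (A(t, x) = -4 + (-280*t - 12) = -4 + (-12 - 280*t) = -16 - 280*t)
93511/A(-12, -245) = 93511/(-16 - 280*(-12)) = 93511/(-16 + 3360) = 93511/3344 = 93511*(1/3344) = 8501/304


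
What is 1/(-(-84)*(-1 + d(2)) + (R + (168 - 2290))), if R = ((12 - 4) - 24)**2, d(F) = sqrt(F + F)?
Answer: -1/1782 ≈ -0.00056117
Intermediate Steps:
d(F) = sqrt(2)*sqrt(F) (d(F) = sqrt(2*F) = sqrt(2)*sqrt(F))
R = 256 (R = (8 - 24)**2 = (-16)**2 = 256)
1/(-(-84)*(-1 + d(2)) + (R + (168 - 2290))) = 1/(-(-84)*(-1 + sqrt(2)*sqrt(2)) + (256 + (168 - 2290))) = 1/(-(-84)*(-1 + 2) + (256 - 2122)) = 1/(-(-84) - 1866) = 1/(-21*(-4) - 1866) = 1/(84 - 1866) = 1/(-1782) = -1/1782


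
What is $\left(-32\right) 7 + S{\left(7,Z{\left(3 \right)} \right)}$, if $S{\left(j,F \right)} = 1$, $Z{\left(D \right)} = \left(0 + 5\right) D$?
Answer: $-223$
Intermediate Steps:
$Z{\left(D \right)} = 5 D$
$\left(-32\right) 7 + S{\left(7,Z{\left(3 \right)} \right)} = \left(-32\right) 7 + 1 = -224 + 1 = -223$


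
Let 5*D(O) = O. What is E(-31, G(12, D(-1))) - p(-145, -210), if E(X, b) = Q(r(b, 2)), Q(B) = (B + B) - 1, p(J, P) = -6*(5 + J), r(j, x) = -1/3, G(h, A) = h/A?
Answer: -2525/3 ≈ -841.67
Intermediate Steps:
D(O) = O/5
r(j, x) = -1/3 (r(j, x) = -1*1/3 = -1/3)
p(J, P) = -30 - 6*J
Q(B) = -1 + 2*B (Q(B) = 2*B - 1 = -1 + 2*B)
E(X, b) = -5/3 (E(X, b) = -1 + 2*(-1/3) = -1 - 2/3 = -5/3)
E(-31, G(12, D(-1))) - p(-145, -210) = -5/3 - (-30 - 6*(-145)) = -5/3 - (-30 + 870) = -5/3 - 1*840 = -5/3 - 840 = -2525/3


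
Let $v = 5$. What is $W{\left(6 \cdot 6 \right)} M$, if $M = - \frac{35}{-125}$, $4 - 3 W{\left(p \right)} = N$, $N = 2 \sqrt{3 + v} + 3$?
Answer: $\frac{7}{75} - \frac{28 \sqrt{2}}{75} \approx -0.43464$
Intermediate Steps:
$N = 3 + 4 \sqrt{2}$ ($N = 2 \sqrt{3 + 5} + 3 = 2 \sqrt{8} + 3 = 2 \cdot 2 \sqrt{2} + 3 = 4 \sqrt{2} + 3 = 3 + 4 \sqrt{2} \approx 8.6569$)
$W{\left(p \right)} = \frac{1}{3} - \frac{4 \sqrt{2}}{3}$ ($W{\left(p \right)} = \frac{4}{3} - \frac{3 + 4 \sqrt{2}}{3} = \frac{4}{3} - \left(1 + \frac{4 \sqrt{2}}{3}\right) = \frac{1}{3} - \frac{4 \sqrt{2}}{3}$)
$M = \frac{7}{25}$ ($M = \left(-35\right) \left(- \frac{1}{125}\right) = \frac{7}{25} \approx 0.28$)
$W{\left(6 \cdot 6 \right)} M = \left(\frac{1}{3} - \frac{4 \sqrt{2}}{3}\right) \frac{7}{25} = \frac{7}{75} - \frac{28 \sqrt{2}}{75}$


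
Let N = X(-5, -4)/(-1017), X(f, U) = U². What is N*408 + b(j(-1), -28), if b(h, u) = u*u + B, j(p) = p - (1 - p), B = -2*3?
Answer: 261566/339 ≈ 771.58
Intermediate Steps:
B = -6
j(p) = -1 + 2*p (j(p) = p + (-1 + p) = -1 + 2*p)
b(h, u) = -6 + u² (b(h, u) = u*u - 6 = u² - 6 = -6 + u²)
N = -16/1017 (N = (-4)²/(-1017) = 16*(-1/1017) = -16/1017 ≈ -0.015733)
N*408 + b(j(-1), -28) = -16/1017*408 + (-6 + (-28)²) = -2176/339 + (-6 + 784) = -2176/339 + 778 = 261566/339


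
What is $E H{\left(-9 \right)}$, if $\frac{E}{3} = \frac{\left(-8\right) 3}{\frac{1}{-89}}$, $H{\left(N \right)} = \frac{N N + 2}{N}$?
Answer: $-59096$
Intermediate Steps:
$H{\left(N \right)} = \frac{2 + N^{2}}{N}$ ($H{\left(N \right)} = \frac{N^{2} + 2}{N} = \frac{2 + N^{2}}{N}$)
$E = 6408$ ($E = 3 \frac{\left(-8\right) 3}{\frac{1}{-89}} = 3 \left(- \frac{24}{- \frac{1}{89}}\right) = 3 \left(\left(-24\right) \left(-89\right)\right) = 3 \cdot 2136 = 6408$)
$E H{\left(-9 \right)} = 6408 \left(-9 + \frac{2}{-9}\right) = 6408 \left(-9 + 2 \left(- \frac{1}{9}\right)\right) = 6408 \left(-9 - \frac{2}{9}\right) = 6408 \left(- \frac{83}{9}\right) = -59096$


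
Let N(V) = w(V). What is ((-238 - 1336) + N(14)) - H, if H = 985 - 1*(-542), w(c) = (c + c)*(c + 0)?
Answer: -2709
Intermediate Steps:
w(c) = 2*c² (w(c) = (2*c)*c = 2*c²)
N(V) = 2*V²
H = 1527 (H = 985 + 542 = 1527)
((-238 - 1336) + N(14)) - H = ((-238 - 1336) + 2*14²) - 1*1527 = (-1574 + 2*196) - 1527 = (-1574 + 392) - 1527 = -1182 - 1527 = -2709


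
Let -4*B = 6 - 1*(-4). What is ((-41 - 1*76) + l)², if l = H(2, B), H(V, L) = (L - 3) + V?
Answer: 58081/4 ≈ 14520.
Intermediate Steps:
B = -5/2 (B = -(6 - 1*(-4))/4 = -(6 + 4)/4 = -¼*10 = -5/2 ≈ -2.5000)
H(V, L) = -3 + L + V (H(V, L) = (-3 + L) + V = -3 + L + V)
l = -7/2 (l = -3 - 5/2 + 2 = -7/2 ≈ -3.5000)
((-41 - 1*76) + l)² = ((-41 - 1*76) - 7/2)² = ((-41 - 76) - 7/2)² = (-117 - 7/2)² = (-241/2)² = 58081/4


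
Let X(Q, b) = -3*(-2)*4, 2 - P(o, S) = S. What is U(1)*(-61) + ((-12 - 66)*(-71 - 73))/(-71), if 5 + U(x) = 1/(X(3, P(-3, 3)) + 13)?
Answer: 381320/2627 ≈ 145.15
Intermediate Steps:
P(o, S) = 2 - S
X(Q, b) = 24 (X(Q, b) = 6*4 = 24)
U(x) = -184/37 (U(x) = -5 + 1/(24 + 13) = -5 + 1/37 = -184/37)
U(1)*(-61) + ((-12 - 66)*(-71 - 73))/(-71) = -184/37*(-61) + ((-12 - 66)*(-71 - 73))/(-71) = 11224/37 - 78*(-144)*(-1/71) = 11224/37 + 11232*(-1/71) = 11224/37 - 11232/71 = 381320/2627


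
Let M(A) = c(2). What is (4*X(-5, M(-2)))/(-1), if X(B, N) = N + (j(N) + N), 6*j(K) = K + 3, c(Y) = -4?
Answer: 98/3 ≈ 32.667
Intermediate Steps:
M(A) = -4
j(K) = 1/2 + K/6 (j(K) = (K + 3)/6 = (3 + K)/6 = 1/2 + K/6)
X(B, N) = 1/2 + 13*N/6 (X(B, N) = N + ((1/2 + N/6) + N) = N + (1/2 + 7*N/6) = 1/2 + 13*N/6)
(4*X(-5, M(-2)))/(-1) = (4*(1/2 + (13/6)*(-4)))/(-1) = (4*(1/2 - 26/3))*(-1) = (4*(-49/6))*(-1) = -98/3*(-1) = 98/3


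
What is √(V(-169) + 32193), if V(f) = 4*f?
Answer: √31517 ≈ 177.53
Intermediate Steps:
√(V(-169) + 32193) = √(4*(-169) + 32193) = √(-676 + 32193) = √31517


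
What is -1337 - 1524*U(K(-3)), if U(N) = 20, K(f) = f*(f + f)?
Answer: -31817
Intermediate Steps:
K(f) = 2*f**2 (K(f) = f*(2*f) = 2*f**2)
-1337 - 1524*U(K(-3)) = -1337 - 1524*20 = -1337 - 30480 = -31817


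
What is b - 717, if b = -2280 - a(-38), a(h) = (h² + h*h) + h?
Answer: -5847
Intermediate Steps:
a(h) = h + 2*h² (a(h) = (h² + h²) + h = 2*h² + h = h + 2*h²)
b = -5130 (b = -2280 - (-38)*(1 + 2*(-38)) = -2280 - (-38)*(1 - 76) = -2280 - (-38)*(-75) = -2280 - 1*2850 = -2280 - 2850 = -5130)
b - 717 = -5130 - 717 = -5847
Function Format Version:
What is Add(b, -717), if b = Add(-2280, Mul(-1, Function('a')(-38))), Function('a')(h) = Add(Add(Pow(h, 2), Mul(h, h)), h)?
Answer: -5847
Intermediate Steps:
Function('a')(h) = Add(h, Mul(2, Pow(h, 2))) (Function('a')(h) = Add(Add(Pow(h, 2), Pow(h, 2)), h) = Add(Mul(2, Pow(h, 2)), h) = Add(h, Mul(2, Pow(h, 2))))
b = -5130 (b = Add(-2280, Mul(-1, Mul(-38, Add(1, Mul(2, -38))))) = Add(-2280, Mul(-1, Mul(-38, Add(1, -76)))) = Add(-2280, Mul(-1, Mul(-38, -75))) = Add(-2280, Mul(-1, 2850)) = Add(-2280, -2850) = -5130)
Add(b, -717) = Add(-5130, -717) = -5847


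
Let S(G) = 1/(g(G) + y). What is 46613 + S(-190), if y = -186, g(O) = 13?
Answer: 8064048/173 ≈ 46613.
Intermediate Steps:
S(G) = -1/173 (S(G) = 1/(13 - 186) = 1/(-173) = -1/173)
46613 + S(-190) = 46613 - 1/173 = 8064048/173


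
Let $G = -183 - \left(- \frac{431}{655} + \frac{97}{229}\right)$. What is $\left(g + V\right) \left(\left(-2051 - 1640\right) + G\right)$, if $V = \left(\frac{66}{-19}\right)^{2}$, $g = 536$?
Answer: $- \frac{114961007539032}{54148195} \approx -2.1231 \cdot 10^{6}$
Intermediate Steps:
$G = - \frac{27413921}{149995}$ ($G = -183 - - \frac{35164}{149995} = -183 + \left(- \frac{97}{229} + \frac{431}{655}\right) = -183 + \frac{35164}{149995} = - \frac{27413921}{149995} \approx -182.77$)
$V = \frac{4356}{361}$ ($V = \left(66 \left(- \frac{1}{19}\right)\right)^{2} = \left(- \frac{66}{19}\right)^{2} = \frac{4356}{361} \approx 12.066$)
$\left(g + V\right) \left(\left(-2051 - 1640\right) + G\right) = \left(536 + \frac{4356}{361}\right) \left(\left(-2051 - 1640\right) - \frac{27413921}{149995}\right) = \frac{197852 \left(-3691 - \frac{27413921}{149995}\right)}{361} = \frac{197852}{361} \left(- \frac{581045466}{149995}\right) = - \frac{114961007539032}{54148195}$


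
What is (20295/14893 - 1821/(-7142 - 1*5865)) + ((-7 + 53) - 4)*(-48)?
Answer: -390234816798/193713251 ≈ -2014.5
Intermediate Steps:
(20295/14893 - 1821/(-7142 - 1*5865)) + ((-7 + 53) - 4)*(-48) = (20295*(1/14893) - 1821/(-7142 - 5865)) + (46 - 4)*(-48) = (20295/14893 - 1821/(-13007)) + 42*(-48) = (20295/14893 - 1821*(-1/13007)) - 2016 = (20295/14893 + 1821/13007) - 2016 = 291097218/193713251 - 2016 = -390234816798/193713251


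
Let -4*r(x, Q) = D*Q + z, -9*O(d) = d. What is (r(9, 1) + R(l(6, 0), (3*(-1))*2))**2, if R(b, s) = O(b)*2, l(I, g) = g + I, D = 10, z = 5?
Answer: 3721/144 ≈ 25.840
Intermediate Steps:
O(d) = -d/9
l(I, g) = I + g
r(x, Q) = -5/4 - 5*Q/2 (r(x, Q) = -(10*Q + 5)/4 = -(5 + 10*Q)/4 = -5/4 - 5*Q/2)
R(b, s) = -2*b/9 (R(b, s) = -b/9*2 = -2*b/9)
(r(9, 1) + R(l(6, 0), (3*(-1))*2))**2 = ((-5/4 - 5/2*1) - 2*(6 + 0)/9)**2 = ((-5/4 - 5/2) - 2/9*6)**2 = (-15/4 - 4/3)**2 = (-61/12)**2 = 3721/144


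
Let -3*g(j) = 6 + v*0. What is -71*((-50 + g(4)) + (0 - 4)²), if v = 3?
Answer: 2556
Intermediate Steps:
g(j) = -2 (g(j) = -(6 + 3*0)/3 = -(6 + 0)/3 = -⅓*6 = -2)
-71*((-50 + g(4)) + (0 - 4)²) = -71*((-50 - 2) + (0 - 4)²) = -71*(-52 + (-4)²) = -71*(-52 + 16) = -71*(-36) = 2556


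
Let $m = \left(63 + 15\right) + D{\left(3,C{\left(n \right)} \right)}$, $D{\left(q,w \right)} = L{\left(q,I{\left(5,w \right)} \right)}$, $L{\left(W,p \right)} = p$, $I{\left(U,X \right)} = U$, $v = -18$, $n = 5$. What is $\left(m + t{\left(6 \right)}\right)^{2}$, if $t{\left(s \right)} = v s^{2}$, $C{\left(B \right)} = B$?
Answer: $319225$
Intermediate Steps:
$D{\left(q,w \right)} = 5$
$t{\left(s \right)} = - 18 s^{2}$
$m = 83$ ($m = \left(63 + 15\right) + 5 = 78 + 5 = 83$)
$\left(m + t{\left(6 \right)}\right)^{2} = \left(83 - 18 \cdot 6^{2}\right)^{2} = \left(83 - 648\right)^{2} = \left(-565\right)^{2} = 319225$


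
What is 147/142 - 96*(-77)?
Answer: 1049811/142 ≈ 7393.0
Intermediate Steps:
147/142 - 96*(-77) = 147*(1/142) + 7392 = 147/142 + 7392 = 1049811/142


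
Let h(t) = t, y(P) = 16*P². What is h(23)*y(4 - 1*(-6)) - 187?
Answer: 36613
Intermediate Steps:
h(23)*y(4 - 1*(-6)) - 187 = 23*(16*(4 - 1*(-6))²) - 187 = 23*(16*(4 + 6)²) - 187 = 23*(16*10²) - 187 = 23*(16*100) - 187 = 23*1600 - 187 = 36800 - 187 = 36613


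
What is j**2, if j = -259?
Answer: 67081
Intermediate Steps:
j**2 = (-259)**2 = 67081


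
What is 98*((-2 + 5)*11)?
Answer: 3234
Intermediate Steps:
98*((-2 + 5)*11) = 98*(3*11) = 98*33 = 3234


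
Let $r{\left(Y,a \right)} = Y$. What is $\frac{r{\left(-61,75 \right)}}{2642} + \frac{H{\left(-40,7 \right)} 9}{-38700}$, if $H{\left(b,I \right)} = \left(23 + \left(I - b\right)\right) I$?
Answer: $- \frac{38922}{284015} \approx -0.13704$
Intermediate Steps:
$H{\left(b,I \right)} = I \left(23 + I - b\right)$ ($H{\left(b,I \right)} = \left(23 + I - b\right) I = I \left(23 + I - b\right)$)
$\frac{r{\left(-61,75 \right)}}{2642} + \frac{H{\left(-40,7 \right)} 9}{-38700} = - \frac{61}{2642} + \frac{7 \left(23 + 7 - -40\right) 9}{-38700} = \left(-61\right) \frac{1}{2642} + 7 \left(23 + 7 + 40\right) 9 \left(- \frac{1}{38700}\right) = - \frac{61}{2642} + 7 \cdot 70 \cdot 9 \left(- \frac{1}{38700}\right) = - \frac{61}{2642} + 490 \cdot 9 \left(- \frac{1}{38700}\right) = - \frac{61}{2642} + 4410 \left(- \frac{1}{38700}\right) = - \frac{61}{2642} - \frac{49}{430} = - \frac{38922}{284015}$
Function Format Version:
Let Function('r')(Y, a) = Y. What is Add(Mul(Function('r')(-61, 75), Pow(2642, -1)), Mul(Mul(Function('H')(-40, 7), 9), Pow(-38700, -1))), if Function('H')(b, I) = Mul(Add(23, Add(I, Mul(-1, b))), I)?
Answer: Rational(-38922, 284015) ≈ -0.13704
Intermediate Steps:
Function('H')(b, I) = Mul(I, Add(23, I, Mul(-1, b))) (Function('H')(b, I) = Mul(Add(23, I, Mul(-1, b)), I) = Mul(I, Add(23, I, Mul(-1, b))))
Add(Mul(Function('r')(-61, 75), Pow(2642, -1)), Mul(Mul(Function('H')(-40, 7), 9), Pow(-38700, -1))) = Add(Mul(-61, Pow(2642, -1)), Mul(Mul(Mul(7, Add(23, 7, Mul(-1, -40))), 9), Pow(-38700, -1))) = Add(Mul(-61, Rational(1, 2642)), Mul(Mul(Mul(7, Add(23, 7, 40)), 9), Rational(-1, 38700))) = Add(Rational(-61, 2642), Mul(Mul(Mul(7, 70), 9), Rational(-1, 38700))) = Add(Rational(-61, 2642), Mul(Mul(490, 9), Rational(-1, 38700))) = Add(Rational(-61, 2642), Mul(4410, Rational(-1, 38700))) = Add(Rational(-61, 2642), Rational(-49, 430)) = Rational(-38922, 284015)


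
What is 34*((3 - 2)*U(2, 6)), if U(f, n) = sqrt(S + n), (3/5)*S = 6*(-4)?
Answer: 34*I*sqrt(34) ≈ 198.25*I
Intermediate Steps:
S = -40 (S = 5*(6*(-4))/3 = (5/3)*(-24) = -40)
U(f, n) = sqrt(-40 + n)
34*((3 - 2)*U(2, 6)) = 34*((3 - 2)*sqrt(-40 + 6)) = 34*(1*sqrt(-34)) = 34*(1*(I*sqrt(34))) = 34*(I*sqrt(34)) = 34*I*sqrt(34)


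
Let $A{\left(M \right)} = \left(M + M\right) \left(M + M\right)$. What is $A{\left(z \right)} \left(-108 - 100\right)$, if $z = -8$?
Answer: $-53248$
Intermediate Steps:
$A{\left(M \right)} = 4 M^{2}$ ($A{\left(M \right)} = 2 M 2 M = 4 M^{2}$)
$A{\left(z \right)} \left(-108 - 100\right) = 4 \left(-8\right)^{2} \left(-108 - 100\right) = 4 \cdot 64 \left(-208\right) = 256 \left(-208\right) = -53248$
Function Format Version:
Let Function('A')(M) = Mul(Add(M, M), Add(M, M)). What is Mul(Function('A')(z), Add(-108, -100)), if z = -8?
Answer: -53248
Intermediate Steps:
Function('A')(M) = Mul(4, Pow(M, 2)) (Function('A')(M) = Mul(Mul(2, M), Mul(2, M)) = Mul(4, Pow(M, 2)))
Mul(Function('A')(z), Add(-108, -100)) = Mul(Mul(4, Pow(-8, 2)), Add(-108, -100)) = Mul(Mul(4, 64), -208) = Mul(256, -208) = -53248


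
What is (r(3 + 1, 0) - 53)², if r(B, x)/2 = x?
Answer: 2809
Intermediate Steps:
r(B, x) = 2*x
(r(3 + 1, 0) - 53)² = (2*0 - 53)² = (0 - 53)² = (-53)² = 2809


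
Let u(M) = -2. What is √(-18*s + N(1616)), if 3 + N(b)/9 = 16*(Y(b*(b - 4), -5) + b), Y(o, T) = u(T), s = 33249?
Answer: 3*I*√40677 ≈ 605.06*I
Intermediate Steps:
Y(o, T) = -2
N(b) = -315 + 144*b (N(b) = -27 + 9*(16*(-2 + b)) = -27 + 9*(-32 + 16*b) = -27 + (-288 + 144*b) = -315 + 144*b)
√(-18*s + N(1616)) = √(-18*33249 + (-315 + 144*1616)) = √(-598482 + (-315 + 232704)) = √(-598482 + 232389) = √(-366093) = 3*I*√40677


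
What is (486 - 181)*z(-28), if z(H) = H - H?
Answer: 0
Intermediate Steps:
z(H) = 0
(486 - 181)*z(-28) = (486 - 181)*0 = 305*0 = 0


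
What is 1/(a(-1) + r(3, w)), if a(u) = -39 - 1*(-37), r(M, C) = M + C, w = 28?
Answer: 1/29 ≈ 0.034483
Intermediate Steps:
r(M, C) = C + M
a(u) = -2 (a(u) = -39 + 37 = -2)
1/(a(-1) + r(3, w)) = 1/(-2 + (28 + 3)) = 1/(-2 + 31) = 1/29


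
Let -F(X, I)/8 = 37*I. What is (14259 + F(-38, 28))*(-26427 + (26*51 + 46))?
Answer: -149603405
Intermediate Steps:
F(X, I) = -296*I
(14259 + F(-38, 28))*(-26427 + (26*51 + 46)) = (14259 - 296*28)*(-26427 + (26*51 + 46)) = (14259 - 8288)*(-26427 + (1326 + 46)) = 5971*(-26427 + 1372) = 5971*(-25055) = -149603405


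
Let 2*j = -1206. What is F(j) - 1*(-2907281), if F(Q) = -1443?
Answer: 2905838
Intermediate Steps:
j = -603 (j = (½)*(-1206) = -603)
F(j) - 1*(-2907281) = -1443 - 1*(-2907281) = -1443 + 2907281 = 2905838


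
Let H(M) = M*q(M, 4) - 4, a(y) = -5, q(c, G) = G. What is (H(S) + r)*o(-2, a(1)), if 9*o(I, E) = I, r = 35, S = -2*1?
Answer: -46/9 ≈ -5.1111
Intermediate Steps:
S = -2
o(I, E) = I/9
H(M) = -4 + 4*M (H(M) = M*4 - 4 = 4*M - 4 = -4 + 4*M)
(H(S) + r)*o(-2, a(1)) = ((-4 + 4*(-2)) + 35)*((⅑)*(-2)) = ((-4 - 8) + 35)*(-2/9) = (-12 + 35)*(-2/9) = 23*(-2/9) = -46/9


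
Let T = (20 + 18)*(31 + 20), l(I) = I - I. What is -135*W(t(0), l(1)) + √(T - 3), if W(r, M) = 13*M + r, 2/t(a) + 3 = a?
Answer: 90 + 3*√215 ≈ 133.99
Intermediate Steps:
t(a) = 2/(-3 + a)
l(I) = 0
T = 1938 (T = 38*51 = 1938)
W(r, M) = r + 13*M
-135*W(t(0), l(1)) + √(T - 3) = -135*(2/(-3 + 0) + 13*0) + √(1938 - 3) = -135*(2/(-3) + 0) + √1935 = -135*(2*(-⅓) + 0) + 3*√215 = -135*(-⅔ + 0) + 3*√215 = -135*(-⅔) + 3*√215 = 90 + 3*√215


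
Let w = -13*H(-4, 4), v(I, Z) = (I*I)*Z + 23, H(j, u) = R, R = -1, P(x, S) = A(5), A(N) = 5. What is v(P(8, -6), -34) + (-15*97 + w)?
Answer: -2269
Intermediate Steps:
P(x, S) = 5
H(j, u) = -1
v(I, Z) = 23 + Z*I² (v(I, Z) = I²*Z + 23 = Z*I² + 23 = 23 + Z*I²)
w = 13 (w = -13*(-1) = 13)
v(P(8, -6), -34) + (-15*97 + w) = (23 - 34*5²) + (-15*97 + 13) = (23 - 34*25) + (-1455 + 13) = (23 - 850) - 1442 = -827 - 1442 = -2269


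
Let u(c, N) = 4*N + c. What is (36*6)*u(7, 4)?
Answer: 4968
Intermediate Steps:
u(c, N) = c + 4*N
(36*6)*u(7, 4) = (36*6)*(7 + 4*4) = 216*(7 + 16) = 216*23 = 4968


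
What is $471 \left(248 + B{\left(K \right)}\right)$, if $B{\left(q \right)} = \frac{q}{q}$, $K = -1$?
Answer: $117279$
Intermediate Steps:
$B{\left(q \right)} = 1$
$471 \left(248 + B{\left(K \right)}\right) = 471 \left(248 + 1\right) = 471 \cdot 249 = 117279$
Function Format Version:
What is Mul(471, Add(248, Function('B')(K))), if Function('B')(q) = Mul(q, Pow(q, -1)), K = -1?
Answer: 117279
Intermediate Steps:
Function('B')(q) = 1
Mul(471, Add(248, Function('B')(K))) = Mul(471, Add(248, 1)) = Mul(471, 249) = 117279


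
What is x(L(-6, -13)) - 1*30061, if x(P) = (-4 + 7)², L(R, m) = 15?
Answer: -30052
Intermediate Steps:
x(P) = 9 (x(P) = 3² = 9)
x(L(-6, -13)) - 1*30061 = 9 - 1*30061 = 9 - 30061 = -30052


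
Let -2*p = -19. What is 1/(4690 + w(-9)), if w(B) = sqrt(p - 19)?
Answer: 9380/43992219 - I*sqrt(38)/43992219 ≈ 0.00021322 - 1.4013e-7*I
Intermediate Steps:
p = 19/2 (p = -1/2*(-19) = 19/2 ≈ 9.5000)
w(B) = I*sqrt(38)/2 (w(B) = sqrt(19/2 - 19) = sqrt(-19/2) = I*sqrt(38)/2)
1/(4690 + w(-9)) = 1/(4690 + I*sqrt(38)/2)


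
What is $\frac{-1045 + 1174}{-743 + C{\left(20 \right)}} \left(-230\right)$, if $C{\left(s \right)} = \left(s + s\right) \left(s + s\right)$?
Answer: $- \frac{29670}{857} \approx -34.621$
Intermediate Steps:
$C{\left(s \right)} = 4 s^{2}$ ($C{\left(s \right)} = 2 s 2 s = 4 s^{2}$)
$\frac{-1045 + 1174}{-743 + C{\left(20 \right)}} \left(-230\right) = \frac{-1045 + 1174}{-743 + 4 \cdot 20^{2}} \left(-230\right) = \frac{129}{-743 + 4 \cdot 400} \left(-230\right) = \frac{129}{-743 + 1600} \left(-230\right) = \frac{129}{857} \left(-230\right) = - \frac{29670}{857}$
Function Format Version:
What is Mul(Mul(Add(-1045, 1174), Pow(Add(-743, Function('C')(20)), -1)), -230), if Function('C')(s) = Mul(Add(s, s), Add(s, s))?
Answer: Rational(-29670, 857) ≈ -34.621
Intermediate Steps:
Function('C')(s) = Mul(4, Pow(s, 2)) (Function('C')(s) = Mul(Mul(2, s), Mul(2, s)) = Mul(4, Pow(s, 2)))
Mul(Mul(Add(-1045, 1174), Pow(Add(-743, Function('C')(20)), -1)), -230) = Mul(Mul(Add(-1045, 1174), Pow(Add(-743, Mul(4, Pow(20, 2))), -1)), -230) = Mul(Mul(129, Pow(Add(-743, Mul(4, 400)), -1)), -230) = Mul(Mul(129, Pow(Add(-743, 1600), -1)), -230) = Mul(Mul(129, Pow(857, -1)), -230) = Mul(Mul(129, Rational(1, 857)), -230) = Mul(Rational(129, 857), -230) = Rational(-29670, 857)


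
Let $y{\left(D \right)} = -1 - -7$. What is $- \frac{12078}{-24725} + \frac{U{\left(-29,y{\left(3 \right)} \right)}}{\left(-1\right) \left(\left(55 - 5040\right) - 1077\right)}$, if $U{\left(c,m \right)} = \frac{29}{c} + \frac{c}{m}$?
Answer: $\frac{62633663}{128471100} \approx 0.48753$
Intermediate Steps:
$y{\left(D \right)} = 6$ ($y{\left(D \right)} = -1 + 7 = 6$)
$- \frac{12078}{-24725} + \frac{U{\left(-29,y{\left(3 \right)} \right)}}{\left(-1\right) \left(\left(55 - 5040\right) - 1077\right)} = - \frac{12078}{-24725} + \frac{\frac{29}{-29} - \frac{29}{6}}{\left(-1\right) \left(\left(55 - 5040\right) - 1077\right)} = \left(-12078\right) \left(- \frac{1}{24725}\right) + \frac{29 \left(- \frac{1}{29}\right) - \frac{29}{6}}{\left(-1\right) \left(\left(55 - 5040\right) - 1077\right)} = \frac{12078}{24725} + \frac{-1 - \frac{29}{6}}{\left(-1\right) \left(-4985 - 1077\right)} = \frac{12078}{24725} - \frac{35}{6 \left(\left(-1\right) \left(-6062\right)\right)} = \frac{12078}{24725} - \frac{35}{6 \cdot 6062} = \frac{12078}{24725} - \frac{5}{5196} = \frac{62633663}{128471100}$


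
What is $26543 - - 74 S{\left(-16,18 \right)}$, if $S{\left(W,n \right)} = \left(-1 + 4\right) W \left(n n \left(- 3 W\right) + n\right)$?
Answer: $-55278097$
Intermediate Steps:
$S{\left(W,n \right)} = 3 W \left(n - 3 W n^{2}\right)$ ($S{\left(W,n \right)} = 3 W \left(n^{2} \left(- 3 W\right) + n\right) = 3 W \left(- 3 W n^{2} + n\right) = 3 W \left(n - 3 W n^{2}\right)$)
$26543 - - 74 S{\left(-16,18 \right)} = 26543 - - 74 \cdot 3 \left(-16\right) 18 \left(1 - \left(-48\right) 18\right) = 26543 - - 74 \cdot 3 \left(-16\right) 18 \left(1 + 864\right) = 26543 - - 74 \cdot 3 \left(-16\right) 18 \cdot 865 = 26543 - \left(-74\right) \left(-747360\right) = 26543 - 55304640 = -55278097$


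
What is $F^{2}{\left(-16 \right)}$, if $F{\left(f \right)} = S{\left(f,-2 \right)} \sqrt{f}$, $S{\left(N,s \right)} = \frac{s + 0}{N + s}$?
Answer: $- \frac{16}{81} \approx -0.19753$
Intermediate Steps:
$S{\left(N,s \right)} = \frac{s}{N + s}$
$F{\left(f \right)} = - \frac{2 \sqrt{f}}{-2 + f}$ ($F{\left(f \right)} = - \frac{2}{f - 2} \sqrt{f} = - \frac{2}{-2 + f} \sqrt{f} = - \frac{2 \sqrt{f}}{-2 + f}$)
$F^{2}{\left(-16 \right)} = \left(- \frac{2 \sqrt{-16}}{-2 - 16}\right)^{2} = \left(- \frac{2 \cdot 4 i}{-18}\right)^{2} = \left(\left(-2\right) 4 i \left(- \frac{1}{18}\right)\right)^{2} = \left(\frac{4 i}{9}\right)^{2} = - \frac{16}{81}$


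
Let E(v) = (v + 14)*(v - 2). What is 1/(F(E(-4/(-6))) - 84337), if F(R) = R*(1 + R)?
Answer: -81/6801905 ≈ -1.1908e-5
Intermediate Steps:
E(v) = (-2 + v)*(14 + v) (E(v) = (14 + v)*(-2 + v) = (-2 + v)*(14 + v))
1/(F(E(-4/(-6))) - 84337) = 1/((-28 + (-4/(-6))² + 12*(-4/(-6)))*(1 + (-28 + (-4/(-6))² + 12*(-4/(-6)))) - 84337) = 1/((-28 + (-4*(-⅙))² + 12*(-4*(-⅙)))*(1 + (-28 + (-4*(-⅙))² + 12*(-4*(-⅙)))) - 84337) = 1/((-28 + (⅔)² + 12*(⅔))*(1 + (-28 + (⅔)² + 12*(⅔))) - 84337) = 1/((-28 + 4/9 + 8)*(1 + (-28 + 4/9 + 8)) - 84337) = 1/(-176*(1 - 176/9)/9 - 84337) = 1/(-176/9*(-167/9) - 84337) = 1/(29392/81 - 84337) = 1/(-6801905/81) = -81/6801905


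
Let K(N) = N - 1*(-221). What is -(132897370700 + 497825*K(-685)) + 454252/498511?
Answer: -66135649709874648/498511 ≈ -1.3267e+11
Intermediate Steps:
K(N) = 221 + N (K(N) = N + 221 = 221 + N)
-(132897370700 + 497825*K(-685)) + 454252/498511 = -497825/(1/(266956 + (221 - 685))) + 454252/498511 = -497825/(1/(266956 - 464)) + 454252*(1/498511) = -497825/(1/266492) + 454252/498511 = -497825/1/266492 + 454252/498511 = -497825*266492 + 454252/498511 = -132666379900 + 454252/498511 = -66135649709874648/498511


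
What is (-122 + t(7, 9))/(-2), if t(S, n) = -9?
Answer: 131/2 ≈ 65.500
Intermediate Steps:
(-122 + t(7, 9))/(-2) = (-122 - 9)/(-2) = -131*(-½) = 131/2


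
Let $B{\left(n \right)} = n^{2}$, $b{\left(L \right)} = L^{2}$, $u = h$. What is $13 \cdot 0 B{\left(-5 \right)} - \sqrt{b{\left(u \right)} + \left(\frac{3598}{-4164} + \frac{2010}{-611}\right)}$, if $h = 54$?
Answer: $- \frac{\sqrt{4712076242929146}}{1272102} \approx -53.962$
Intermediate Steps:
$u = 54$
$13 \cdot 0 B{\left(-5 \right)} - \sqrt{b{\left(u \right)} + \left(\frac{3598}{-4164} + \frac{2010}{-611}\right)} = 13 \cdot 0 \left(-5\right)^{2} - \sqrt{54^{2} + \left(\frac{3598}{-4164} + \frac{2010}{-611}\right)} = 0 \cdot 25 - \sqrt{2916 + \left(3598 \left(- \frac{1}{4164}\right) + 2010 \left(- \frac{1}{611}\right)\right)} = 0 - \sqrt{2916 - \frac{5284009}{1272102}} = 0 - \sqrt{\frac{3704165423}{1272102}} = 0 - \frac{\sqrt{4712076242929146}}{1272102} = - \frac{\sqrt{4712076242929146}}{1272102}$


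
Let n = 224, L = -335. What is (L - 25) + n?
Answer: -136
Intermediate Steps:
(L - 25) + n = (-335 - 25) + 224 = -360 + 224 = -136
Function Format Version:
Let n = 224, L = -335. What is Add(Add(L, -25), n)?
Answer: -136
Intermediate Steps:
Add(Add(L, -25), n) = Add(Add(-335, -25), 224) = Add(-360, 224) = -136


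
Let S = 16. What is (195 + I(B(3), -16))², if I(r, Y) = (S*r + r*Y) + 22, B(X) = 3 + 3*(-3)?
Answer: 47089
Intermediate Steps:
B(X) = -6 (B(X) = 3 - 9 = -6)
I(r, Y) = 22 + 16*r + Y*r (I(r, Y) = (16*r + r*Y) + 22 = (16*r + Y*r) + 22 = 22 + 16*r + Y*r)
(195 + I(B(3), -16))² = (195 + (22 + 16*(-6) - 16*(-6)))² = (195 + (22 - 96 + 96))² = (195 + 22)² = 217² = 47089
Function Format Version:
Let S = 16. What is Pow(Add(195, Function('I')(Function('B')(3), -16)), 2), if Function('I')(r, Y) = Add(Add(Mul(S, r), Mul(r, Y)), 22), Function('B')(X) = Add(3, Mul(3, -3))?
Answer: 47089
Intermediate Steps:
Function('B')(X) = -6 (Function('B')(X) = Add(3, -9) = -6)
Function('I')(r, Y) = Add(22, Mul(16, r), Mul(Y, r)) (Function('I')(r, Y) = Add(Add(Mul(16, r), Mul(r, Y)), 22) = Add(Add(Mul(16, r), Mul(Y, r)), 22) = Add(22, Mul(16, r), Mul(Y, r)))
Pow(Add(195, Function('I')(Function('B')(3), -16)), 2) = Pow(Add(195, Add(22, Mul(16, -6), Mul(-16, -6))), 2) = Pow(Add(195, Add(22, -96, 96)), 2) = Pow(Add(195, 22), 2) = Pow(217, 2) = 47089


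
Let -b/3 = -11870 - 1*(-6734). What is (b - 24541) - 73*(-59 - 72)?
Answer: 430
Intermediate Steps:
b = 15408 (b = -3*(-11870 - 1*(-6734)) = -3*(-11870 + 6734) = -3*(-5136) = 15408)
(b - 24541) - 73*(-59 - 72) = (15408 - 24541) - 73*(-59 - 72) = -9133 - 73*(-131) = -9133 + 9563 = 430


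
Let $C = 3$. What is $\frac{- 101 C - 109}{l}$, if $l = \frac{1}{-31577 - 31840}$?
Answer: $26127804$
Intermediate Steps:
$l = - \frac{1}{63417}$ ($l = \frac{1}{-63417} = - \frac{1}{63417} \approx -1.5769 \cdot 10^{-5}$)
$\frac{- 101 C - 109}{l} = \frac{\left(-101\right) 3 - 109}{- \frac{1}{63417}} = \left(-303 - 109\right) \left(-63417\right) = \left(-412\right) \left(-63417\right) = 26127804$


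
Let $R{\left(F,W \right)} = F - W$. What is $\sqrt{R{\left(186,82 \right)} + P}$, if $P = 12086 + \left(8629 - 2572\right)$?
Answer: $\sqrt{18247} \approx 135.08$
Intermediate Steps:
$P = 18143$ ($P = 12086 + \left(8629 - 2572\right) = 12086 + 6057 = 18143$)
$\sqrt{R{\left(186,82 \right)} + P} = \sqrt{\left(186 - 82\right) + 18143} = \sqrt{104 + 18143} = \sqrt{18247}$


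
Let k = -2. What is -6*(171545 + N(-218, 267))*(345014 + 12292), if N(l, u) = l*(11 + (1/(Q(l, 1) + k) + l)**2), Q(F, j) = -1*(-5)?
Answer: 21780144389156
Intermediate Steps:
Q(F, j) = 5
N(l, u) = l*(11 + (1/3 + l)**2) (N(l, u) = l*(11 + (1/(5 - 2) + l)**2) = l*(11 + (1/3 + l)**2))
-6*(171545 + N(-218, 267))*(345014 + 12292) = -6*(171545 + (1/9)*(-218)*(99 + (1 + 3*(-218))**2))*(345014 + 12292) = -6*(171545 + (1/9)*(-218)*(99 + (1 - 654)**2))*357306 = -6*(171545 + (1/9)*(-218)*(99 + (-653)**2))*357306 = -6*(171545 + (1/9)*(-218)*(99 + 426409))*357306 = -6*(171545 + (1/9)*(-218)*426508)*357306 = -6*(171545 - 92978744/9)*357306 = -(-182869678)*357306/3 = -6*(-10890072194578/3) = 21780144389156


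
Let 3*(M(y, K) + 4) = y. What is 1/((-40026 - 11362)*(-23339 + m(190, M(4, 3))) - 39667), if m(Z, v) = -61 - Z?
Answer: 1/1212203253 ≈ 8.2494e-10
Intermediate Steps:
M(y, K) = -4 + y/3
1/((-40026 - 11362)*(-23339 + m(190, M(4, 3))) - 39667) = 1/((-40026 - 11362)*(-23339 + (-61 - 1*190)) - 39667) = 1/(-51388*(-23339 + (-61 - 190)) - 39667) = 1/(-51388*(-23339 - 251) - 39667) = 1/(-51388*(-23590) - 39667) = 1/(1212242920 - 39667) = 1/1212203253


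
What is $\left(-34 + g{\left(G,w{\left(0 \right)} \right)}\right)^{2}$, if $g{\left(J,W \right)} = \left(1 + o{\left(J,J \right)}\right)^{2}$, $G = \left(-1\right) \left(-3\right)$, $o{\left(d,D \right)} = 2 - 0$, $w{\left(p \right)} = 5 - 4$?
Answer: $625$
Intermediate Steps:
$w{\left(p \right)} = 1$
$o{\left(d,D \right)} = 2$ ($o{\left(d,D \right)} = 2 + 0 = 2$)
$G = 3$
$g{\left(J,W \right)} = 9$ ($g{\left(J,W \right)} = \left(1 + 2\right)^{2} = 3^{2} = 9$)
$\left(-34 + g{\left(G,w{\left(0 \right)} \right)}\right)^{2} = \left(-34 + 9\right)^{2} = \left(-25\right)^{2} = 625$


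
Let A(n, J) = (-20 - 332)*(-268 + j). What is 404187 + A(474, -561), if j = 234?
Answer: 416155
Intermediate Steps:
A(n, J) = 11968 (A(n, J) = (-20 - 332)*(-268 + 234) = -352*(-34) = 11968)
404187 + A(474, -561) = 404187 + 11968 = 416155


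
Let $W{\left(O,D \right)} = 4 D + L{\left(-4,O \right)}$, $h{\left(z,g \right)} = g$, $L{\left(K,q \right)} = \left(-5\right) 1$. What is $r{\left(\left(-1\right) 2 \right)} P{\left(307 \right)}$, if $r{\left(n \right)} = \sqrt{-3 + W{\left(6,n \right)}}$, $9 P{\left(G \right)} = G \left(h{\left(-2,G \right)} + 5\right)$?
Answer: $\frac{127712 i}{3} \approx 42571.0 i$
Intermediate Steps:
$L{\left(K,q \right)} = -5$
$W{\left(O,D \right)} = -5 + 4 D$ ($W{\left(O,D \right)} = 4 D - 5 = -5 + 4 D$)
$P{\left(G \right)} = \frac{G \left(5 + G\right)}{9}$ ($P{\left(G \right)} = \frac{G \left(G + 5\right)}{9} = \frac{G \left(5 + G\right)}{9}$)
$r{\left(n \right)} = \sqrt{-8 + 4 n}$ ($r{\left(n \right)} = \sqrt{-3 + \left(-5 + 4 n\right)} = \sqrt{-8 + 4 n}$)
$r{\left(\left(-1\right) 2 \right)} P{\left(307 \right)} = 2 \sqrt{-2 - 2} \cdot \frac{1}{9} \cdot 307 \left(5 + 307\right) = 2 \sqrt{-2 - 2} \cdot \frac{1}{9} \cdot 307 \cdot 312 = 2 \sqrt{-4} \cdot \frac{31928}{3} = 2 \cdot 2 i \frac{31928}{3} = 4 i \frac{31928}{3} = \frac{127712 i}{3}$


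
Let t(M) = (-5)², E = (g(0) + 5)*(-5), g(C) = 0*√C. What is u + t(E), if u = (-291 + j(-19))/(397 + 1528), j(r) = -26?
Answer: 47808/1925 ≈ 24.835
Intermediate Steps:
g(C) = 0
E = -25 (E = (0 + 5)*(-5) = 5*(-5) = -25)
t(M) = 25
u = -317/1925 (u = (-291 - 26)/(397 + 1528) = -317/1925 ≈ -0.16468)
u + t(E) = -317/1925 + 25 = 47808/1925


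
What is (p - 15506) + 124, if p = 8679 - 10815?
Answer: -17518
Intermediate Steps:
p = -2136
(p - 15506) + 124 = (-2136 - 15506) + 124 = -17642 + 124 = -17518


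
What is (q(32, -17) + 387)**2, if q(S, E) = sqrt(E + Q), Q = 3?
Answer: (387 + I*sqrt(14))**2 ≈ 1.4976e+5 + 2896.0*I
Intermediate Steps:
q(S, E) = sqrt(3 + E) (q(S, E) = sqrt(E + 3) = sqrt(3 + E))
(q(32, -17) + 387)**2 = (sqrt(3 - 17) + 387)**2 = (sqrt(-14) + 387)**2 = (I*sqrt(14) + 387)**2 = (387 + I*sqrt(14))**2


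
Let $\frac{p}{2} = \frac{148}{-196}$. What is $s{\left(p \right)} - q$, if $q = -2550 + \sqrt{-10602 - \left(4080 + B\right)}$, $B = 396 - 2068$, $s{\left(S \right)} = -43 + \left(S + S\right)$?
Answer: $\frac{122695}{49} - i \sqrt{13010} \approx 2504.0 - 114.06 i$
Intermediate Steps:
$p = - \frac{74}{49}$ ($p = 2 \frac{148}{-196} = 2 \cdot 148 \left(- \frac{1}{196}\right) = 2 \left(- \frac{37}{49}\right) = - \frac{74}{49} \approx -1.5102$)
$s{\left(S \right)} = -43 + 2 S$
$B = -1672$ ($B = 396 - 2068 = -1672$)
$q = -2550 + i \sqrt{13010}$ ($q = -2550 + \sqrt{-10602 - 2408} = -2550 + \sqrt{-13010} = -2550 + i \sqrt{13010} \approx -2550.0 + 114.06 i$)
$s{\left(p \right)} - q = \left(-43 + 2 \left(- \frac{74}{49}\right)\right) - \left(-2550 + i \sqrt{13010}\right) = \left(-43 - \frac{148}{49}\right) + \left(2550 - i \sqrt{13010}\right) = - \frac{2255}{49} + \left(2550 - i \sqrt{13010}\right) = \frac{122695}{49} - i \sqrt{13010}$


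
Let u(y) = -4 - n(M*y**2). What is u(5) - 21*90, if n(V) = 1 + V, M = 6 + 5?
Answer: -2170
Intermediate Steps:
M = 11
u(y) = -5 - 11*y**2 (u(y) = -4 - (1 + 11*y**2) = -4 + (-1 - 11*y**2) = -5 - 11*y**2)
u(5) - 21*90 = (-5 - 11*5**2) - 21*90 = (-5 - 11*25) - 1890 = (-5 - 275) - 1890 = -280 - 1890 = -2170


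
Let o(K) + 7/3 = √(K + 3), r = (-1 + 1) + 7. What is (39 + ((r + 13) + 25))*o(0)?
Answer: -196 + 84*√3 ≈ -50.508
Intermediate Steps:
r = 7 (r = 0 + 7 = 7)
o(K) = -7/3 + √(3 + K) (o(K) = -7/3 + √(K + 3) = -7/3 + √(3 + K))
(39 + ((r + 13) + 25))*o(0) = (39 + ((7 + 13) + 25))*(-7/3 + √(3 + 0)) = (39 + (20 + 25))*(-7/3 + √3) = (39 + 45)*(-7/3 + √3) = 84*(-7/3 + √3) = -196 + 84*√3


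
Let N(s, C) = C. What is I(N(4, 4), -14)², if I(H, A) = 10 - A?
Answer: 576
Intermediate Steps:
I(N(4, 4), -14)² = (10 - 1*(-14))² = (10 + 14)² = 24² = 576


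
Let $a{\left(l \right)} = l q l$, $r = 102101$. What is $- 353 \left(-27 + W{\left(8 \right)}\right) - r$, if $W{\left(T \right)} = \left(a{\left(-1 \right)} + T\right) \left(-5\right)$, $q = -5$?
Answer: $-87275$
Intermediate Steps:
$a{\left(l \right)} = - 5 l^{2}$ ($a{\left(l \right)} = l \left(-5\right) l = - 5 l l = - 5 l^{2}$)
$W{\left(T \right)} = 25 - 5 T$ ($W{\left(T \right)} = \left(- 5 \left(-1\right)^{2} + T\right) \left(-5\right) = \left(\left(-5\right) 1 + T\right) \left(-5\right) = \left(-5 + T\right) \left(-5\right) = 25 - 5 T$)
$- 353 \left(-27 + W{\left(8 \right)}\right) - r = - 353 \left(-27 + \left(25 - 40\right)\right) - 102101 = - 353 \left(-27 - 15\right) - 102101 = \left(-353\right) \left(-42\right) - 102101 = 14826 - 102101 = -87275$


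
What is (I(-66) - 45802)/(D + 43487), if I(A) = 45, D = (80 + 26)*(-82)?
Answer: -45757/34795 ≈ -1.3150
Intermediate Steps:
D = -8692 (D = 106*(-82) = -8692)
(I(-66) - 45802)/(D + 43487) = (45 - 45802)/(-8692 + 43487) = -45757/34795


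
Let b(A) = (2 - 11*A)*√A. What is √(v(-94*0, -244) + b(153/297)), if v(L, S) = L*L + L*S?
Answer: I*561^(¼)/3 ≈ 1.6223*I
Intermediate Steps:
v(L, S) = L² + L*S
b(A) = √A*(2 - 11*A)
√(v(-94*0, -244) + b(153/297)) = √((-94*0)*(-94*0 - 244) + √(153/297)*(2 - 1683/297)) = √(0*(0 - 244) + √(153*(1/297))*(2 - 1683/297)) = √(0*(-244) + √(17/33)*(2 - 11*17/33)) = √(0 + (√561/33)*(2 - 17/3)) = √(0 + (√561/33)*(-11/3)) = √(0 - √561/9) = √(-√561/9) = I*√3*5049^(¼)/9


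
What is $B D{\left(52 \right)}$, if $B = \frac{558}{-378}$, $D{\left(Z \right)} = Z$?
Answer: $- \frac{1612}{21} \approx -76.762$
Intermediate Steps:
$B = - \frac{31}{21}$ ($B = 558 \left(- \frac{1}{378}\right) = - \frac{31}{21} \approx -1.4762$)
$B D{\left(52 \right)} = \left(- \frac{31}{21}\right) 52 = - \frac{1612}{21}$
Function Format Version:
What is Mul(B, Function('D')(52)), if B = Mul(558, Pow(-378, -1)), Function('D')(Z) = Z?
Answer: Rational(-1612, 21) ≈ -76.762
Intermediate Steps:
B = Rational(-31, 21) (B = Mul(558, Rational(-1, 378)) = Rational(-31, 21) ≈ -1.4762)
Mul(B, Function('D')(52)) = Mul(Rational(-31, 21), 52) = Rational(-1612, 21)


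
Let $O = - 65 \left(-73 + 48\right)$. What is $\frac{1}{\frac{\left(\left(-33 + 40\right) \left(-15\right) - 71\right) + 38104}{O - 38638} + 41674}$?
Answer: $\frac{37013}{1542441834} \approx 2.3996 \cdot 10^{-5}$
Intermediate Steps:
$O = 1625$ ($O = \left(-65\right) \left(-25\right) = 1625$)
$\frac{1}{\frac{\left(\left(-33 + 40\right) \left(-15\right) - 71\right) + 38104}{O - 38638} + 41674} = \frac{1}{\frac{\left(\left(-33 + 40\right) \left(-15\right) - 71\right) + 38104}{1625 - 38638} + 41674} = \frac{1}{\frac{\left(7 \left(-15\right) - 71\right) + 38104}{-37013} + 41674} = \frac{1}{\left(\left(-105 - 71\right) + 38104\right) \left(- \frac{1}{37013}\right) + 41674} = \frac{1}{\left(-176 + 38104\right) \left(- \frac{1}{37013}\right) + 41674} = \frac{1}{37928 \left(- \frac{1}{37013}\right) + 41674} = \frac{1}{- \frac{37928}{37013} + 41674} = \frac{1}{\frac{1542441834}{37013}} = \frac{37013}{1542441834}$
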